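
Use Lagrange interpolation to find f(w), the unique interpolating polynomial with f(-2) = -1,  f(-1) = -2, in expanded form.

L_0(w) = (w + 1) / [-1] = -w - 1
L_1(w) = (w + 2) / [1] = w + 2
f(w) = (-1)·L_0 + (-2)·L_1
  (-1)·L_0(w) = w + 1
  (-2)·L_1(w) = -2w - 4
Adding term by term: -w - 3

f(w) = -w - 3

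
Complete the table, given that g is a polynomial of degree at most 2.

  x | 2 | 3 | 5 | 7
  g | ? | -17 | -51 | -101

The 3 known values determine g uniquely (degree ≤ 2).
Evaluate each Lagrange basis at x = 2:
L_0(2) = (-3)·(-5)/[(-2)·(-4)] = 15/8
L_1(2) = (-1)·(-5)/[(2)·(-2)] = -5/4
L_2(2) = (-1)·(-3)/[(4)·(2)] = 3/8
Sum: (-17)·(15/8) + (-51)·(-5/4) + (-101)·(3/8) = -6

-6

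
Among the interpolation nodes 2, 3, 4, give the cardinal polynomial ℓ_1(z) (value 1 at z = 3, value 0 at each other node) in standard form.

ℓ_1(z) = (z - 2)(z - 4) / [(1)·(-1)]
       = (z^2 - 6z + 8) / (-1)

ℓ_1(z) = -z^2 + 6z - 8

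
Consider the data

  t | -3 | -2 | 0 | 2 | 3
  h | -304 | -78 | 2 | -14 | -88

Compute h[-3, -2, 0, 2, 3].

h[-3,-2] = (-78 - (-304)) / (-2 - (-3)) = 226
h[-2,0] = (2 - (-78)) / (0 - (-2)) = 40
h[0,2] = (-14 - 2) / (2 - 0) = -8
h[2,3] = (-88 - (-14)) / (3 - 2) = -74
h[-3,-2,0] = (40 - 226) / (0 - (-3)) = -62
h[-2,0,2] = (-8 - 40) / (2 - (-2)) = -12
h[0,2,3] = (-74 - (-8)) / (3 - 0) = -22
h[-3,-2,0,2] = (-12 - (-62)) / (2 - (-3)) = 10
h[-2,0,2,3] = (-22 - (-12)) / (3 - (-2)) = -2
h[-3,-2,0,2,3] = (-2 - 10) / (3 - (-3)) = -2

-2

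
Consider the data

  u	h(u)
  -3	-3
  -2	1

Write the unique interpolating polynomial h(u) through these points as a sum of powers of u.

Build the Lagrange basis polynomials:
L_0(u) = (u + 2) / [-1] = -u - 2
L_1(u) = (u + 3) / [1] = u + 3
h(u) = (-3)·L_0 + 1·L_1
  (-3)·L_0(u) = 3u + 6
  1·L_1(u) = u + 3
Adding term by term: 4u + 9

h(u) = 4u + 9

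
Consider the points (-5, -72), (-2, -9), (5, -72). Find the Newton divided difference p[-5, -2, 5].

p[-5,-2] = (-9 - (-72)) / (-2 - (-5)) = 21
p[-2,5] = (-72 - (-9)) / (5 - (-2)) = -9
p[-5,-2,5] = (-9 - 21) / (5 - (-5)) = -3

-3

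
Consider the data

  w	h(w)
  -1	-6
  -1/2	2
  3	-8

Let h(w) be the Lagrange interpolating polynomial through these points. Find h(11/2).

-601/7

L_0(11/2) = (6)·(5/2)/[(-1/2)·(-4)] = 15/2
L_1(11/2) = (13/2)·(5/2)/[(1/2)·(-7/2)] = -65/7
L_2(11/2) = (13/2)·(6)/[(4)·(7/2)] = 39/14
Sum: (-6)·(15/2) + 2·(-65/7) + (-8)·(39/14) = -601/7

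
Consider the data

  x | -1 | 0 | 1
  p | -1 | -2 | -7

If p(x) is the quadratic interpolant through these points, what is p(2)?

Using Newton's divided-difference form:
p[-1,0] = (-2 - (-1)) / (0 - (-1)) = -1
p[0,1] = (-7 - (-2)) / (1 - 0) = -5
p[-1,0,1] = (-5 - (-1)) / (1 - (-1)) = -2
p(2) = -1 + (-1)·(3) + (-2)·(3)·(2) = -16

-16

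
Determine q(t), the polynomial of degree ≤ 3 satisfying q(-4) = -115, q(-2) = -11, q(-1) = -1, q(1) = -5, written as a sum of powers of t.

Build the Lagrange basis polynomials:
L_0(t) = (t + 2)(t + 1)(t - 1) / [-30] = -(1/30)t^3 - (1/15)t^2 + (1/30)t + 1/15
L_1(t) = (t + 4)(t + 1)(t - 1) / [6] = (1/6)t^3 + (2/3)t^2 - (1/6)t - 2/3
L_2(t) = (t + 4)(t + 2)(t - 1) / [-6] = -(1/6)t^3 - (5/6)t^2 - (1/3)t + 4/3
L_3(t) = (t + 4)(t + 2)(t + 1) / [30] = (1/30)t^3 + (7/30)t^2 + (7/15)t + 4/15
q(t) = (-115)·L_0 + (-11)·L_1 + (-1)·L_2 + (-5)·L_3
  (-115)·L_0(t) = (23/6)t^3 + (23/3)t^2 - (23/6)t - 23/3
  (-11)·L_1(t) = -(11/6)t^3 - (22/3)t^2 + (11/6)t + 22/3
  (-1)·L_2(t) = (1/6)t^3 + (5/6)t^2 + (1/3)t - 4/3
  (-5)·L_3(t) = -(1/6)t^3 - (7/6)t^2 - (7/3)t - 4/3
Adding term by term: 2t^3 - 4t - 3

q(t) = 2t^3 - 4t - 3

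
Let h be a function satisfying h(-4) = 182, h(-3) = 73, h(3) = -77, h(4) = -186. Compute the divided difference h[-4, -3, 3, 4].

h[-4,-3] = (73 - 182) / (-3 - (-4)) = -109
h[-3,3] = (-77 - 73) / (3 - (-3)) = -25
h[3,4] = (-186 - (-77)) / (4 - 3) = -109
h[-4,-3,3] = (-25 - (-109)) / (3 - (-4)) = 12
h[-3,3,4] = (-109 - (-25)) / (4 - (-3)) = -12
h[-4,-3,3,4] = (-12 - 12) / (4 - (-4)) = -3

-3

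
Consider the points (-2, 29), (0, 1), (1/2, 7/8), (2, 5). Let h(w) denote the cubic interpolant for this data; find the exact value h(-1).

8

Using Newton's divided-difference form:
h[-2,0] = (1 - 29) / (0 - (-2)) = -14
h[0,1/2] = (7/8 - 1) / (1/2 - 0) = -1/4
h[1/2,2] = (5 - 7/8) / (2 - 1/2) = 11/4
h[-2,0,1/2] = (-1/4 - (-14)) / (1/2 - (-2)) = 11/2
h[0,1/2,2] = (11/4 - (-1/4)) / (2 - 0) = 3/2
h[-2,0,1/2,2] = (3/2 - 11/2) / (2 - (-2)) = -1
h(-1) = 29 + (-14)·(1) + (11/2)·(1)·(-1) + (-1)·(1)·(-1)·(-3/2) = 8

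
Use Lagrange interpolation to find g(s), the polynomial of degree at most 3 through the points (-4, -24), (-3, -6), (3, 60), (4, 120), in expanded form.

Build the Lagrange basis polynomials:
L_0(s) = (s + 3)(s - 3)(s - 4) / [-56] = -(1/56)s^3 + (1/14)s^2 + (9/56)s - 9/14
L_1(s) = (s + 4)(s - 3)(s - 4) / [42] = (1/42)s^3 - (1/14)s^2 - (8/21)s + 8/7
L_2(s) = (s + 4)(s + 3)(s - 4) / [-42] = -(1/42)s^3 - (1/14)s^2 + (8/21)s + 8/7
L_3(s) = (s + 4)(s + 3)(s - 3) / [56] = (1/56)s^3 + (1/14)s^2 - (9/56)s - 9/14
g(s) = (-24)·L_0 + (-6)·L_1 + 60·L_2 + 120·L_3
  (-24)·L_0(s) = (3/7)s^3 - (12/7)s^2 - (27/7)s + 108/7
  (-6)·L_1(s) = -(1/7)s^3 + (3/7)s^2 + (16/7)s - 48/7
  60·L_2(s) = -(10/7)s^3 - (30/7)s^2 + (160/7)s + 480/7
  120·L_3(s) = (15/7)s^3 + (60/7)s^2 - (135/7)s - 540/7
Adding term by term: s^3 + 3s^2 + 2s

g(s) = s^3 + 3s^2 + 2s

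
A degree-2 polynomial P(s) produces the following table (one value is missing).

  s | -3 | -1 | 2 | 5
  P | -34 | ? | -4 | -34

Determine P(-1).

The 3 known values determine P uniquely (degree ≤ 2).
L_0(-1) = (-3)·(-6)/[(-5)·(-8)] = 9/20
L_1(-1) = (2)·(-6)/[(5)·(-3)] = 4/5
L_2(-1) = (2)·(-3)/[(8)·(3)] = -1/4
Sum: (-34)·(9/20) + (-4)·(4/5) + (-34)·(-1/4) = -10

-10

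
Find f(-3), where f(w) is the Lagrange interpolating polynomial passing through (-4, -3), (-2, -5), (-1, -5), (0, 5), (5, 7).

-187/315

Evaluate each Lagrange basis at w = -3:
L_0(-3) = (-1)·(-2)·(-3)·(-8)/[(-2)·(-3)·(-4)·(-9)] = 2/9
L_1(-3) = (1)·(-2)·(-3)·(-8)/[(2)·(-1)·(-2)·(-7)] = 12/7
L_2(-3) = (1)·(-1)·(-3)·(-8)/[(3)·(1)·(-1)·(-6)] = -4/3
L_3(-3) = (1)·(-1)·(-2)·(-8)/[(4)·(2)·(1)·(-5)] = 2/5
L_4(-3) = (1)·(-1)·(-2)·(-3)/[(9)·(7)·(6)·(5)] = -1/315
Sum: (-3)·(2/9) + (-5)·(12/7) + (-5)·(-4/3) + 5·(2/5) + 7·(-1/315) = -187/315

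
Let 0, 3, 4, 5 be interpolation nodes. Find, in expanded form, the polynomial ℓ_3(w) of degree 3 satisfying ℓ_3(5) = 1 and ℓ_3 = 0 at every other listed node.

ℓ_3(w) = (1/10)w^3 - (7/10)w^2 + (6/5)w

ℓ_3(w) = w(w - 3)(w - 4) / [(5)·(2)·(1)]
       = (w^3 - 7w^2 + 12w) / (10)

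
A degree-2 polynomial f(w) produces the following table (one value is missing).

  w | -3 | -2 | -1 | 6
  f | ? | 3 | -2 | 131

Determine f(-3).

14

The 3 known values determine f uniquely (degree ≤ 2).
L_0(-3) = (-2)·(-9)/[(-1)·(-8)] = 9/4
L_1(-3) = (-1)·(-9)/[(1)·(-7)] = -9/7
L_2(-3) = (-1)·(-2)/[(8)·(7)] = 1/28
Sum: 3·(9/4) + (-2)·(-9/7) + 131·(1/28) = 14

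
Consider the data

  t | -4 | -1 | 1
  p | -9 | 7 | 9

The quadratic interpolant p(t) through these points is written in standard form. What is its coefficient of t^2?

L_0(t) = (t + 1)(t - 1) / [15] = (1/15)t^2 - 1/15
L_1(t) = (t + 4)(t - 1) / [-6] = -(1/6)t^2 - (1/2)t + 2/3
L_2(t) = (t + 4)(t + 1) / [10] = (1/10)t^2 + (1/2)t + 2/5
p(t) = (-9)·L_0 + 7·L_1 + 9·L_2
Only the coefficient of t^2 is needed; take it from each L_i and combine:
(-9)·(1/15) + 7·(-1/6) + 9·(1/10) = -13/15

-13/15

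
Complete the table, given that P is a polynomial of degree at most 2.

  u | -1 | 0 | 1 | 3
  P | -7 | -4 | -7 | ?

-31

The 3 known values determine P uniquely (degree ≤ 2).
Evaluate each Lagrange basis at u = 3:
L_0(3) = (3)·(2)/[(-1)·(-2)] = 3
L_1(3) = (4)·(2)/[(1)·(-1)] = -8
L_2(3) = (4)·(3)/[(2)·(1)] = 6
Sum: (-7)·(3) + (-4)·(-8) + (-7)·(6) = -31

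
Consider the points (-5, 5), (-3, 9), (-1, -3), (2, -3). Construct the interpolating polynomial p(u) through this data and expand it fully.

Build the Lagrange basis polynomials:
L_0(u) = (u + 3)(u + 1)(u - 2) / [-56] = -(1/56)u^3 - (1/28)u^2 + (5/56)u + 3/28
L_1(u) = (u + 5)(u + 1)(u - 2) / [20] = (1/20)u^3 + (1/5)u^2 - (7/20)u - 1/2
L_2(u) = (u + 5)(u + 3)(u - 2) / [-24] = -(1/24)u^3 - (1/4)u^2 + (1/24)u + 5/4
L_3(u) = (u + 5)(u + 3)(u + 1) / [105] = (1/105)u^3 + (3/35)u^2 + (23/105)u + 1/7
p(u) = 5·L_0 + 9·L_1 + (-3)·L_2 + (-3)·L_3
  5·L_0(u) = -(5/56)u^3 - (5/28)u^2 + (25/56)u + 15/28
  9·L_1(u) = (9/20)u^3 + (9/5)u^2 - (63/20)u - 9/2
  (-3)·L_2(u) = (1/8)u^3 + (3/4)u^2 - (1/8)u - 15/4
  (-3)·L_3(u) = -(1/35)u^3 - (9/35)u^2 - (23/35)u - 3/7
Adding term by term: (16/35)u^3 + (74/35)u^2 - (122/35)u - 57/7

p(u) = (16/35)u^3 + (74/35)u^2 - (122/35)u - 57/7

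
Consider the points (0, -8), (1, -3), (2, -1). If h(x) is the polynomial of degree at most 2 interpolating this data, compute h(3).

Using Newton's divided-difference form:
h[0,1] = (-3 - (-8)) / (1 - 0) = 5
h[1,2] = (-1 - (-3)) / (2 - 1) = 2
h[0,1,2] = (2 - 5) / (2 - 0) = -3/2
h(3) = -8 + 5·(3) + (-3/2)·(3)·(2) = -2

-2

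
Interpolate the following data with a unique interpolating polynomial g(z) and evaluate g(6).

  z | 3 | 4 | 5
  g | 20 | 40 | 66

98

L_0(6) = (2)·(1)/[(-1)·(-2)] = 1
L_1(6) = (3)·(1)/[(1)·(-1)] = -3
L_2(6) = (3)·(2)/[(2)·(1)] = 3
Sum: 20·(1) + 40·(-3) + 66·(3) = 98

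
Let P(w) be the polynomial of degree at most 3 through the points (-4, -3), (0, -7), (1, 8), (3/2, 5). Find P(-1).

Evaluate each Lagrange basis at w = -1:
L_0(-1) = (-1)·(-2)·(-5/2)/[(-4)·(-5)·(-11/2)] = 1/22
L_1(-1) = (3)·(-2)·(-5/2)/[(4)·(-1)·(-3/2)] = 5/2
L_2(-1) = (3)·(-1)·(-5/2)/[(5)·(1)·(-1/2)] = -3
L_3(-1) = (3)·(-1)·(-2)/[(11/2)·(3/2)·(1/2)] = 16/11
Sum: (-3)·(1/22) + (-7)·(5/2) + 8·(-3) + 5·(16/11) = -378/11

-378/11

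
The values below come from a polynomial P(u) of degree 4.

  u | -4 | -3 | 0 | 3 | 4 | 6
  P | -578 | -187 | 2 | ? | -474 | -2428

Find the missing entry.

The 5 known values determine P uniquely (degree ≤ 4).
Evaluate each Lagrange basis at u = 3:
L_0(3) = (6)·(3)·(-1)·(-3)/[(-1)·(-4)·(-8)·(-10)] = 27/160
L_1(3) = (7)·(3)·(-1)·(-3)/[(1)·(-3)·(-7)·(-9)] = -1/3
L_2(3) = (7)·(6)·(-1)·(-3)/[(4)·(3)·(-4)·(-6)] = 7/16
L_3(3) = (7)·(6)·(3)·(-3)/[(8)·(7)·(4)·(-2)] = 27/32
L_4(3) = (7)·(6)·(3)·(-1)/[(10)·(9)·(6)·(2)] = -7/60
Sum: (-578)·(27/160) + (-187)·(-1/3) + 2·(7/16) + (-474)·(27/32) + (-2428)·(-7/60) = -151

-151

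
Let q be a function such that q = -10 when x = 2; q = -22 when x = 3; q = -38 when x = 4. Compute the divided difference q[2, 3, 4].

q[2,3] = (-22 - (-10)) / (3 - 2) = -12
q[3,4] = (-38 - (-22)) / (4 - 3) = -16
q[2,3,4] = (-16 - (-12)) / (4 - 2) = -2

-2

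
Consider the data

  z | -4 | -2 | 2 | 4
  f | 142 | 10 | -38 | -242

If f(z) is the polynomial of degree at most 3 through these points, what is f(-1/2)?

-19/8

Using Newton's divided-difference form:
f[-4,-2] = (10 - 142) / (-2 - (-4)) = -66
f[-2,2] = (-38 - 10) / (2 - (-2)) = -12
f[2,4] = (-242 - (-38)) / (4 - 2) = -102
f[-4,-2,2] = (-12 - (-66)) / (2 - (-4)) = 9
f[-2,2,4] = (-102 - (-12)) / (4 - (-2)) = -15
f[-4,-2,2,4] = (-15 - 9) / (4 - (-4)) = -3
f(-1/2) = 142 + (-66)·(7/2) + 9·(7/2)·(3/2) + (-3)·(7/2)·(3/2)·(-5/2) = -19/8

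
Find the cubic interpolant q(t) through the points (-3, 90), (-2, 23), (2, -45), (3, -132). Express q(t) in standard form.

q(t) = -4t^3 - 2t^2 - t - 3

Newton's divided differences:
q[-3,-2] = (23 - 90) / (-2 - (-3)) = -67
q[-2,2] = (-45 - 23) / (2 - (-2)) = -17
q[2,3] = (-132 - (-45)) / (3 - 2) = -87
q[-3,-2,2] = (-17 - (-67)) / (2 - (-3)) = 10
q[-2,2,3] = (-87 - (-17)) / (3 - (-2)) = -14
q[-3,-2,2,3] = (-14 - 10) / (3 - (-3)) = -4
q(t) = 90 + (-67)·(t + 3) + 10·(t + 3)(t + 2) + (-4)·(t + 3)(t + 2)(t - 2)
Expanding: q(t) = -4t^3 - 2t^2 - t - 3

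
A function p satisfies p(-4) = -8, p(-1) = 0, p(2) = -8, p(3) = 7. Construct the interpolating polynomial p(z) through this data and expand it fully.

Build the Lagrange basis polynomials:
L_0(z) = (z + 1)(z - 2)(z - 3) / [-126] = -(1/126)z^3 + (2/63)z^2 - (1/126)z - 1/21
L_1(z) = (z + 4)(z - 2)(z - 3) / [36] = (1/36)z^3 - (1/36)z^2 - (7/18)z + 2/3
L_2(z) = (z + 4)(z + 1)(z - 3) / [-18] = -(1/18)z^3 - (1/9)z^2 + (11/18)z + 2/3
L_3(z) = (z + 4)(z + 1)(z - 2) / [28] = (1/28)z^3 + (3/28)z^2 - (3/14)z - 2/7
p(z) = (-8)·L_0 + 0·L_1 + (-8)·L_2 + 7·L_3
  (-8)·L_0(z) = (4/63)z^3 - (16/63)z^2 + (4/63)z + 8/21
  0·L_1(z) = 0
  (-8)·L_2(z) = (4/9)z^3 + (8/9)z^2 - (44/9)z - 16/3
  7·L_3(z) = (1/4)z^3 + (3/4)z^2 - (3/2)z - 2
Adding term by term: (191/252)z^3 + (349/252)z^2 - (797/126)z - 146/21

p(z) = (191/252)z^3 + (349/252)z^2 - (797/126)z - 146/21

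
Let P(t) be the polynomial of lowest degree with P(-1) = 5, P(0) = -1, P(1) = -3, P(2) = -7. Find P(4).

-45

Evaluate each Lagrange basis at t = 4:
L_0(4) = (4)·(3)·(2)/[(-1)·(-2)·(-3)] = -4
L_1(4) = (5)·(3)·(2)/[(1)·(-1)·(-2)] = 15
L_2(4) = (5)·(4)·(2)/[(2)·(1)·(-1)] = -20
L_3(4) = (5)·(4)·(3)/[(3)·(2)·(1)] = 10
Sum: 5·(-4) + (-1)·(15) + (-3)·(-20) + (-7)·(10) = -45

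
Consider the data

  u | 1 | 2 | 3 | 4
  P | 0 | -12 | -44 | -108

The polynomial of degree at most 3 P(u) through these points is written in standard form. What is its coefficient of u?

-4

L_0(u) = (u - 2)(u - 3)(u - 4) / [-6] = -(1/6)u^3 + (3/2)u^2 - (13/3)u + 4
L_1(u) = (u - 1)(u - 3)(u - 4) / [2] = (1/2)u^3 - 4u^2 + (19/2)u - 6
L_2(u) = (u - 1)(u - 2)(u - 4) / [-2] = -(1/2)u^3 + (7/2)u^2 - 7u + 4
L_3(u) = (u - 1)(u - 2)(u - 3) / [6] = (1/6)u^3 - u^2 + (11/6)u - 1
P(u) = 0·L_0 + (-12)·L_1 + (-44)·L_2 + (-108)·L_3
Only the coefficient of u is needed; take it from each L_i and combine:
0·(-13/3) + (-12)·(19/2) + (-44)·(-7) + (-108)·(11/6) = -4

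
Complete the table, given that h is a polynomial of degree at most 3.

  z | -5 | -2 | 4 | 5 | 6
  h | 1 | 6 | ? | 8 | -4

11861/770

The 4 known values determine h uniquely (degree ≤ 3).
L_0(4) = (6)·(-1)·(-2)/[(-3)·(-10)·(-11)] = -2/55
L_1(4) = (9)·(-1)·(-2)/[(3)·(-7)·(-8)] = 3/28
L_2(4) = (9)·(6)·(-2)/[(10)·(7)·(-1)] = 54/35
L_3(4) = (9)·(6)·(-1)/[(11)·(8)·(1)] = -27/44
Sum: 1·(-2/55) + 6·(3/28) + 8·(54/35) + (-4)·(-27/44) = 11861/770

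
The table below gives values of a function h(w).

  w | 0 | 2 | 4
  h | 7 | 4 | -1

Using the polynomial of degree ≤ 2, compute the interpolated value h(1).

L_0(1) = (-1)·(-3)/[(-2)·(-4)] = 3/8
L_1(1) = (1)·(-3)/[(2)·(-2)] = 3/4
L_2(1) = (1)·(-1)/[(4)·(2)] = -1/8
Sum: 7·(3/8) + 4·(3/4) + (-1)·(-1/8) = 23/4

23/4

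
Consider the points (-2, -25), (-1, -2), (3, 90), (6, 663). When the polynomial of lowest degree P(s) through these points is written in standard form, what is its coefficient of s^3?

Build the Lagrange basis polynomials:
L_0(s) = (s + 1)(s - 3)(s - 6) / [-40] = -(1/40)s^3 + (1/5)s^2 - (9/40)s - 9/20
L_1(s) = (s + 2)(s - 3)(s - 6) / [28] = (1/28)s^3 - (1/4)s^2 + 9/7
L_2(s) = (s + 2)(s + 1)(s - 6) / [-60] = -(1/60)s^3 + (1/20)s^2 + (4/15)s + 1/5
L_3(s) = (s + 2)(s + 1)(s - 3) / [168] = (1/168)s^3 - (1/24)s - 1/28
P(s) = (-25)·L_0 + (-2)·L_1 + 90·L_2 + 663·L_3
Only the coefficient of s^3 is needed; take it from each L_i and combine:
(-25)·(-1/40) + (-2)·(1/28) + 90·(-1/60) + 663·(1/168) = 3

3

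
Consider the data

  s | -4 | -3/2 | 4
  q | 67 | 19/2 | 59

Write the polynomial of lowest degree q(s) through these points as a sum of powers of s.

q(s) = 4s^2 - s - 1

L_0(s) = (s + 3/2)(s - 4) / [20] = (1/20)s^2 - (1/8)s - 3/10
L_1(s) = (s + 4)(s - 4) / [-55/4] = -(4/55)s^2 + 64/55
L_2(s) = (s + 4)(s + 3/2) / [44] = (1/44)s^2 + (1/8)s + 3/22
q(s) = 67·L_0 + (19/2)·L_1 + 59·L_2
  67·L_0(s) = (67/20)s^2 - (67/8)s - 201/10
  (19/2)·L_1(s) = -(38/55)s^2 + 608/55
  59·L_2(s) = (59/44)s^2 + (59/8)s + 177/22
Adding term by term: 4s^2 - s - 1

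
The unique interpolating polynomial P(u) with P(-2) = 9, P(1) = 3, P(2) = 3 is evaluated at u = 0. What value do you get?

Evaluate each Lagrange basis at u = 0:
L_0(0) = (-1)·(-2)/[(-3)·(-4)] = 1/6
L_1(0) = (2)·(-2)/[(3)·(-1)] = 4/3
L_2(0) = (2)·(-1)/[(4)·(1)] = -1/2
Sum: 9·(1/6) + 3·(4/3) + 3·(-1/2) = 4

4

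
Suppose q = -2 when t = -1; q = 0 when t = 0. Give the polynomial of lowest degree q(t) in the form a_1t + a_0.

L_0(t) = t / [-1] = -t
L_1(t) = (t + 1) / [1] = t + 1
q(t) = (-2)·L_0 + 0·L_1
  (-2)·L_0(t) = 2t
  0·L_1(t) = 0
Adding term by term: 2t

q(t) = 2t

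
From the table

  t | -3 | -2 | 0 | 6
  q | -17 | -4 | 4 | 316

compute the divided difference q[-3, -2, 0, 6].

q[-3,-2] = (-4 - (-17)) / (-2 - (-3)) = 13
q[-2,0] = (4 - (-4)) / (0 - (-2)) = 4
q[0,6] = (316 - 4) / (6 - 0) = 52
q[-3,-2,0] = (4 - 13) / (0 - (-3)) = -3
q[-2,0,6] = (52 - 4) / (6 - (-2)) = 6
q[-3,-2,0,6] = (6 - (-3)) / (6 - (-3)) = 1

1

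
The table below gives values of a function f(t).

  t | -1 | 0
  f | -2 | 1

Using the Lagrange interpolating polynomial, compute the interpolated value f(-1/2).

L_0(-1/2) = (-1/2)/[(-1)] = 1/2
L_1(-1/2) = (1/2)/[(1)] = 1/2
Sum: (-2)·(1/2) + 1·(1/2) = -1/2

-1/2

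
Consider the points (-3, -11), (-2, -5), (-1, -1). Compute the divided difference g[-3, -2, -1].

g[-3,-2] = (-5 - (-11)) / (-2 - (-3)) = 6
g[-2,-1] = (-1 - (-5)) / (-1 - (-2)) = 4
g[-3,-2,-1] = (4 - 6) / (-1 - (-3)) = -1

-1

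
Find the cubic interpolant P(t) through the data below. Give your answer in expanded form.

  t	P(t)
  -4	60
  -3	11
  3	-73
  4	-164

P(t) = -2t^3 - 3t^2 + 4t - 4

Build the Lagrange basis polynomials:
L_0(t) = (t + 3)(t - 3)(t - 4) / [-56] = -(1/56)t^3 + (1/14)t^2 + (9/56)t - 9/14
L_1(t) = (t + 4)(t - 3)(t - 4) / [42] = (1/42)t^3 - (1/14)t^2 - (8/21)t + 8/7
L_2(t) = (t + 4)(t + 3)(t - 4) / [-42] = -(1/42)t^3 - (1/14)t^2 + (8/21)t + 8/7
L_3(t) = (t + 4)(t + 3)(t - 3) / [56] = (1/56)t^3 + (1/14)t^2 - (9/56)t - 9/14
P(t) = 60·L_0 + 11·L_1 + (-73)·L_2 + (-164)·L_3
  60·L_0(t) = -(15/14)t^3 + (30/7)t^2 + (135/14)t - 270/7
  11·L_1(t) = (11/42)t^3 - (11/14)t^2 - (88/21)t + 88/7
  (-73)·L_2(t) = (73/42)t^3 + (73/14)t^2 - (584/21)t - 584/7
  (-164)·L_3(t) = -(41/14)t^3 - (82/7)t^2 + (369/14)t + 738/7
Adding term by term: -2t^3 - 3t^2 + 4t - 4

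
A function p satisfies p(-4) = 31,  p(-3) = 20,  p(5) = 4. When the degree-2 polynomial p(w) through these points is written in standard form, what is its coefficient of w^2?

The leading coefficient equals the top divided difference p[-4,-3,5].
p[-4,-3] = (20 - 31) / (-3 - (-4)) = -11
p[-3,5] = (4 - 20) / (5 - (-3)) = -2
p[-4,-3,5] = (-2 - (-11)) / (5 - (-4)) = 1

1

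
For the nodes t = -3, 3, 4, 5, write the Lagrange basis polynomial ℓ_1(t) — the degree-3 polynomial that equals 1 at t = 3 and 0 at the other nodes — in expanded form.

ℓ_1(t) = (t + 3)(t - 4)(t - 5) / [(6)·(-1)·(-2)]
       = (t^3 - 6t^2 - 7t + 60) / (12)

ℓ_1(t) = (1/12)t^3 - (1/2)t^2 - (7/12)t + 5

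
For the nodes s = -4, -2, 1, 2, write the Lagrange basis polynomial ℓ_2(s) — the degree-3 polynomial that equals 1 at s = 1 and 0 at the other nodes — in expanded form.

ℓ_2(s) = (s + 4)(s + 2)(s - 2) / [(5)·(3)·(-1)]
       = (s^3 + 4s^2 - 4s - 16) / (-15)

ℓ_2(s) = -(1/15)s^3 - (4/15)s^2 + (4/15)s + 16/15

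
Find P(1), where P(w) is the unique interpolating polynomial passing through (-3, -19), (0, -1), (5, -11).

1

Evaluate each Lagrange basis at w = 1:
L_0(1) = (1)·(-4)/[(-3)·(-8)] = -1/6
L_1(1) = (4)·(-4)/[(3)·(-5)] = 16/15
L_2(1) = (4)·(1)/[(8)·(5)] = 1/10
Sum: (-19)·(-1/6) + (-1)·(16/15) + (-11)·(1/10) = 1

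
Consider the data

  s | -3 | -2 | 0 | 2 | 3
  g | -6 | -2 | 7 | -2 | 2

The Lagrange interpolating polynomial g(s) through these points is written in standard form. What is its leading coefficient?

L_0(s) = (s + 2)s(s - 2)(s - 3) / [90] = (1/90)s^4 - (1/30)s^3 - (2/45)s^2 + (2/15)s
L_1(s) = (s + 3)s(s - 2)(s - 3) / [-40] = -(1/40)s^4 + (1/20)s^3 + (9/40)s^2 - (9/20)s
L_2(s) = (s + 3)(s + 2)(s - 2)(s - 3) / [36] = (1/36)s^4 - (13/36)s^2 + 1
L_3(s) = (s + 3)(s + 2)s(s - 3) / [-40] = -(1/40)s^4 - (1/20)s^3 + (9/40)s^2 + (9/20)s
L_4(s) = (s + 3)(s + 2)s(s - 2) / [90] = (1/90)s^4 + (1/30)s^3 - (2/45)s^2 - (2/15)s
g(s) = (-6)·L_0 + (-2)·L_1 + 7·L_2 + (-2)·L_3 + 2·L_4
Only the coefficient of s^4 is needed; take it from each L_i and combine:
(-6)·(1/90) + (-2)·(-1/40) + 7·(1/36) + (-2)·(-1/40) + 2·(1/90) = 1/4

1/4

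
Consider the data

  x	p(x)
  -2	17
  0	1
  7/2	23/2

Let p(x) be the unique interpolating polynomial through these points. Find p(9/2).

L_0(9/2) = (9/2)·(1)/[(-2)·(-11/2)] = 9/22
L_1(9/2) = (13/2)·(1)/[(2)·(-7/2)] = -13/14
L_2(9/2) = (13/2)·(9/2)/[(11/2)·(7/2)] = 117/77
Sum: 17·(9/22) + 1·(-13/14) + 23/2·(117/77) = 47/2

47/2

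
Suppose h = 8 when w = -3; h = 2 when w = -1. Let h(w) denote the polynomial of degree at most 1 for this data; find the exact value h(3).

L_0(3) = (4)/[(-2)] = -2
L_1(3) = (6)/[(2)] = 3
Sum: 8·(-2) + 2·(3) = -10

-10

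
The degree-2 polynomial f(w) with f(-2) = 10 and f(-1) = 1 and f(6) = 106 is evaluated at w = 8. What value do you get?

190

L_0(8) = (9)·(2)/[(-1)·(-8)] = 9/4
L_1(8) = (10)·(2)/[(1)·(-7)] = -20/7
L_2(8) = (10)·(9)/[(8)·(7)] = 45/28
Sum: 10·(9/4) + 1·(-20/7) + 106·(45/28) = 190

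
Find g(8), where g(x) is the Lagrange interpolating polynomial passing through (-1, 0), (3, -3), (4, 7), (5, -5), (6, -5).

2112/7

L_0(8) = (5)·(4)·(3)·(2)/[(-4)·(-5)·(-6)·(-7)] = 1/7
L_1(8) = (9)·(4)·(3)·(2)/[(4)·(-1)·(-2)·(-3)] = -9
L_2(8) = (9)·(5)·(3)·(2)/[(5)·(1)·(-1)·(-2)] = 27
L_3(8) = (9)·(5)·(4)·(2)/[(6)·(2)·(1)·(-1)] = -30
L_4(8) = (9)·(5)·(4)·(3)/[(7)·(3)·(2)·(1)] = 90/7
Sum: 0 + (-3)·(-9) + 7·(27) + (-5)·(-30) + (-5)·(90/7) = 2112/7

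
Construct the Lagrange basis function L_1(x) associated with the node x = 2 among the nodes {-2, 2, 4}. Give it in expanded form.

L_1(x) = (x + 2)(x - 4) / [(4)·(-2)]
       = (x^2 - 2x - 8) / (-8)

L_1(x) = -(1/8)x^2 + (1/4)x + 1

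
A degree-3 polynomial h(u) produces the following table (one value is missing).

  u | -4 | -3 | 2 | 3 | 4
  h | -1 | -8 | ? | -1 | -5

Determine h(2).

The 4 known values determine h uniquely (degree ≤ 3).
Evaluate each Lagrange basis at u = 2:
L_0(2) = (5)·(-1)·(-2)/[(-1)·(-7)·(-8)] = -5/28
L_1(2) = (6)·(-1)·(-2)/[(1)·(-6)·(-7)] = 2/7
L_2(2) = (6)·(5)·(-2)/[(7)·(6)·(-1)] = 10/7
L_3(2) = (6)·(5)·(-1)/[(8)·(7)·(1)] = -15/28
Sum: (-1)·(-5/28) + (-8)·(2/7) + (-1)·(10/7) + (-5)·(-15/28) = -6/7

-6/7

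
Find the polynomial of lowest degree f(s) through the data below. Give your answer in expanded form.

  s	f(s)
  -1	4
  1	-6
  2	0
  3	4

f(s) = -(7/6)s^3 + 6s^2 - (23/6)s - 7

Newton's divided differences:
f[-1,1] = (-6 - 4) / (1 - (-1)) = -5
f[1,2] = (0 - (-6)) / (2 - 1) = 6
f[2,3] = (4 - 0) / (3 - 2) = 4
f[-1,1,2] = (6 - (-5)) / (2 - (-1)) = 11/3
f[1,2,3] = (4 - 6) / (3 - 1) = -1
f[-1,1,2,3] = (-1 - 11/3) / (3 - (-1)) = -7/6
f(s) = 4 + (-5)·(s + 1) + (11/3)·(s + 1)(s - 1) + (-7/6)·(s + 1)(s - 1)(s - 2)
Expanding: f(s) = -(7/6)s^3 + 6s^2 - (23/6)s - 7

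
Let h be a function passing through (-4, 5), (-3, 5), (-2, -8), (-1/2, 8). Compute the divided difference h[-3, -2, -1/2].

142/15

h[-3,-2] = (-8 - 5) / (-2 - (-3)) = -13
h[-2,-1/2] = (8 - (-8)) / (-1/2 - (-2)) = 32/3
h[-3,-2,-1/2] = (32/3 - (-13)) / (-1/2 - (-3)) = 142/15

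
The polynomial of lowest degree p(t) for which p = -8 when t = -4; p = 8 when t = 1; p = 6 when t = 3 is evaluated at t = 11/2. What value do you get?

Evaluate each Lagrange basis at t = 11/2:
L_0(11/2) = (9/2)·(5/2)/[(-5)·(-7)] = 9/28
L_1(11/2) = (19/2)·(5/2)/[(5)·(-2)] = -19/8
L_2(11/2) = (19/2)·(9/2)/[(7)·(2)] = 171/56
Sum: (-8)·(9/28) + 8·(-19/8) + 6·(171/56) = -13/4

-13/4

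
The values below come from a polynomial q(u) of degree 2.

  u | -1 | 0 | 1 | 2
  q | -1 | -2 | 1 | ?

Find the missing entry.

8

The 3 known values determine q uniquely (degree ≤ 2).
L_0(2) = (2)·(1)/[(-1)·(-2)] = 1
L_1(2) = (3)·(1)/[(1)·(-1)] = -3
L_2(2) = (3)·(2)/[(2)·(1)] = 3
Sum: (-1)·(1) + (-2)·(-3) + 1·(3) = 8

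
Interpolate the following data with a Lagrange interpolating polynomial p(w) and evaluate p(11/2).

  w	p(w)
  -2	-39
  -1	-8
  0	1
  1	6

L_0(11/2) = (13/2)·(11/2)·(9/2)/[(-1)·(-2)·(-3)] = -429/16
L_1(11/2) = (15/2)·(11/2)·(9/2)/[(1)·(-1)·(-2)] = 1485/16
L_2(11/2) = (15/2)·(13/2)·(9/2)/[(2)·(1)·(-1)] = -1755/16
L_3(11/2) = (15/2)·(13/2)·(11/2)/[(3)·(2)·(1)] = 715/16
Sum: (-39)·(-429/16) + (-8)·(1485/16) + 1·(-1755/16) + 6·(715/16) = 3693/8

3693/8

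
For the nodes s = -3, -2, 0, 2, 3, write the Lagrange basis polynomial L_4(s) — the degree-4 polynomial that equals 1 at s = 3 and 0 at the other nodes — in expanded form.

L_4(s) = (s + 3)(s + 2)s(s - 2) / [(6)·(5)·(3)·(1)]
       = (s^4 + 3s^3 - 4s^2 - 12s) / (90)

L_4(s) = (1/90)s^4 + (1/30)s^3 - (2/45)s^2 - (2/15)s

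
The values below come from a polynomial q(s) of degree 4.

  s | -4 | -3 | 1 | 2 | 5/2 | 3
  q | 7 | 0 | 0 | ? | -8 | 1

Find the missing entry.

The 5 known values determine q uniquely (degree ≤ 4).
Evaluate each Lagrange basis at s = 2:
L_0(2) = (5)·(1)·(-1/2)·(-1)/[(-1)·(-5)·(-13/2)·(-7)] = 1/91
L_1(2) = (6)·(1)·(-1/2)·(-1)/[(1)·(-4)·(-11/2)·(-6)] = -1/44
L_2(2) = (6)·(5)·(-1/2)·(-1)/[(5)·(4)·(-3/2)·(-2)] = 1/4
L_3(2) = (6)·(5)·(1)·(-1)/[(13/2)·(11/2)·(3/2)·(-1/2)] = 160/143
L_4(2) = (6)·(5)·(1)·(-1/2)/[(7)·(6)·(2)·(1/2)] = -5/14
Sum: 7·(1/91) + 0 + 0 + (-8)·(160/143) + 1·(-5/14) = -18481/2002

-18481/2002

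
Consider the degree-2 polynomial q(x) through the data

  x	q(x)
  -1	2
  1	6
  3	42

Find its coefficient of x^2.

The leading coefficient equals the top divided difference q[-1,1,3].
q[-1,1] = (6 - 2) / (1 - (-1)) = 2
q[1,3] = (42 - 6) / (3 - 1) = 18
q[-1,1,3] = (18 - 2) / (3 - (-1)) = 4

4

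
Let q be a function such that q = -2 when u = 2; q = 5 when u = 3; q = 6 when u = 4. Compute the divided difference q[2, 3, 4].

q[2,3] = (5 - (-2)) / (3 - 2) = 7
q[3,4] = (6 - 5) / (4 - 3) = 1
q[2,3,4] = (1 - 7) / (4 - 2) = -3

-3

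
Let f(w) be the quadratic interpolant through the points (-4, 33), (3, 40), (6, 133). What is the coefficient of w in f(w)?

4

Build the Lagrange basis polynomials:
L_0(w) = (w - 3)(w - 6) / [70] = (1/70)w^2 - (9/70)w + 9/35
L_1(w) = (w + 4)(w - 6) / [-21] = -(1/21)w^2 + (2/21)w + 8/7
L_2(w) = (w + 4)(w - 3) / [30] = (1/30)w^2 + (1/30)w - 2/5
f(w) = 33·L_0 + 40·L_1 + 133·L_2
Only the coefficient of w is needed; take it from each L_i and combine:
33·(-9/70) + 40·(2/21) + 133·(1/30) = 4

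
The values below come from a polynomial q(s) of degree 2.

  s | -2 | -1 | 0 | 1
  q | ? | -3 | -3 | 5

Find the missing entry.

5

The 3 known values determine q uniquely (degree ≤ 2).
Evaluate each Lagrange basis at s = -2:
L_0(-2) = (-2)·(-3)/[(-1)·(-2)] = 3
L_1(-2) = (-1)·(-3)/[(1)·(-1)] = -3
L_2(-2) = (-1)·(-2)/[(2)·(1)] = 1
Sum: (-3)·(3) + (-3)·(-3) + 5·(1) = 5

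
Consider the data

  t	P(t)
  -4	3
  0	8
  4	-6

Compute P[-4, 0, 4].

P[-4,0] = (8 - 3) / (0 - (-4)) = 5/4
P[0,4] = (-6 - 8) / (4 - 0) = -7/2
P[-4,0,4] = (-7/2 - 5/4) / (4 - (-4)) = -19/32

-19/32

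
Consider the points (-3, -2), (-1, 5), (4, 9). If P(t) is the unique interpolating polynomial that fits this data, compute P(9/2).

467/56

Evaluate each Lagrange basis at t = 9/2:
L_0(9/2) = (11/2)·(1/2)/[(-2)·(-7)] = 11/56
L_1(9/2) = (15/2)·(1/2)/[(2)·(-5)] = -3/8
L_2(9/2) = (15/2)·(11/2)/[(7)·(5)] = 33/28
Sum: (-2)·(11/56) + 5·(-3/8) + 9·(33/28) = 467/56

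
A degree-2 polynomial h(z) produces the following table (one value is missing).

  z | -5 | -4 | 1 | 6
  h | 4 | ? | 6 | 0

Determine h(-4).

166/33

The 3 known values determine h uniquely (degree ≤ 2).
L_0(-4) = (-5)·(-10)/[(-6)·(-11)] = 25/33
L_1(-4) = (1)·(-10)/[(6)·(-5)] = 1/3
L_2(-4) = (1)·(-5)/[(11)·(5)] = -1/11
Sum: 4·(25/33) + 6·(1/3) + 0 = 166/33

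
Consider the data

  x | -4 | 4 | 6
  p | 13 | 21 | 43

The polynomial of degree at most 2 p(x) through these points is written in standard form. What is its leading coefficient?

The leading coefficient equals the top divided difference p[-4,4,6].
p[-4,4] = (21 - 13) / (4 - (-4)) = 1
p[4,6] = (43 - 21) / (6 - 4) = 11
p[-4,4,6] = (11 - 1) / (6 - (-4)) = 1

1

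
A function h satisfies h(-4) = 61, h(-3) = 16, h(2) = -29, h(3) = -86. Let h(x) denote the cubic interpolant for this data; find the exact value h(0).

1

Evaluate each Lagrange basis at x = 0:
L_0(0) = (3)·(-2)·(-3)/[(-1)·(-6)·(-7)] = -3/7
L_1(0) = (4)·(-2)·(-3)/[(1)·(-5)·(-6)] = 4/5
L_2(0) = (4)·(3)·(-3)/[(6)·(5)·(-1)] = 6/5
L_3(0) = (4)·(3)·(-2)/[(7)·(6)·(1)] = -4/7
Sum: 61·(-3/7) + 16·(4/5) + (-29)·(6/5) + (-86)·(-4/7) = 1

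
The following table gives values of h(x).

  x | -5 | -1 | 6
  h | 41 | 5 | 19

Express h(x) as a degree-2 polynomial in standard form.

h(x) = x^2 - 3x + 1

Build the Lagrange basis polynomials:
L_0(x) = (x + 1)(x - 6) / [44] = (1/44)x^2 - (5/44)x - 3/22
L_1(x) = (x + 5)(x - 6) / [-28] = -(1/28)x^2 + (1/28)x + 15/14
L_2(x) = (x + 5)(x + 1) / [77] = (1/77)x^2 + (6/77)x + 5/77
h(x) = 41·L_0 + 5·L_1 + 19·L_2
  41·L_0(x) = (41/44)x^2 - (205/44)x - 123/22
  5·L_1(x) = -(5/28)x^2 + (5/28)x + 75/14
  19·L_2(x) = (19/77)x^2 + (114/77)x + 95/77
Adding term by term: x^2 - 3x + 1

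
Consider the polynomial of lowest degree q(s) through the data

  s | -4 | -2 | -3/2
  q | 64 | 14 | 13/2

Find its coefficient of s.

Build the Lagrange basis polynomials:
L_0(s) = (s + 2)(s + 3/2) / [5] = (1/5)s^2 + (7/10)s + 3/5
L_1(s) = (s + 4)(s + 3/2) / [-1] = -s^2 - (11/2)s - 6
L_2(s) = (s + 4)(s + 2) / [5/4] = (4/5)s^2 + (24/5)s + 32/5
q(s) = 64·L_0 + 14·L_1 + (13/2)·L_2
Only the coefficient of s is needed; take it from each L_i and combine:
64·(7/10) + 14·(-11/2) + (13/2)·(24/5) = -1

-1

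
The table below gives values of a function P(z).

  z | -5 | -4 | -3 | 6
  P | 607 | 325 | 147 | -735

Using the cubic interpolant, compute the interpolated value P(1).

-5

Evaluate each Lagrange basis at z = 1:
L_0(1) = (5)·(4)·(-5)/[(-1)·(-2)·(-11)] = 50/11
L_1(1) = (6)·(4)·(-5)/[(1)·(-1)·(-10)] = -12
L_2(1) = (6)·(5)·(-5)/[(2)·(1)·(-9)] = 25/3
L_3(1) = (6)·(5)·(4)/[(11)·(10)·(9)] = 4/33
Sum: 607·(50/11) + 325·(-12) + 147·(25/3) + (-735)·(4/33) = -5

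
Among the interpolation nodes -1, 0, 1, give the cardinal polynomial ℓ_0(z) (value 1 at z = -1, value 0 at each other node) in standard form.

ℓ_0(z) = (1/2)z^2 - (1/2)z

ℓ_0(z) = z(z - 1) / [(-1)·(-2)]
       = (z^2 - z) / (2)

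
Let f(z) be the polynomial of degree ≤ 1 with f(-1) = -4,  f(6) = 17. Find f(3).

8

Evaluate each Lagrange basis at z = 3:
L_0(3) = (-3)/[(-7)] = 3/7
L_1(3) = (4)/[(7)] = 4/7
Sum: (-4)·(3/7) + 17·(4/7) = 8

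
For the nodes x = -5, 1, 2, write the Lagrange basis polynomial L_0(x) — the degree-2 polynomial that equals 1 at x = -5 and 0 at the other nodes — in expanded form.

L_0(x) = (x - 1)(x - 2) / [(-6)·(-7)]
       = (x^2 - 3x + 2) / (42)

L_0(x) = (1/42)x^2 - (1/14)x + 1/21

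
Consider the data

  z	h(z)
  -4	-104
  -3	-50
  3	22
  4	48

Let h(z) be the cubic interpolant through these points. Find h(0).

4

Evaluate each Lagrange basis at z = 0:
L_0(0) = (3)·(-3)·(-4)/[(-1)·(-7)·(-8)] = -9/14
L_1(0) = (4)·(-3)·(-4)/[(1)·(-6)·(-7)] = 8/7
L_2(0) = (4)·(3)·(-4)/[(7)·(6)·(-1)] = 8/7
L_3(0) = (4)·(3)·(-3)/[(8)·(7)·(1)] = -9/14
Sum: (-104)·(-9/14) + (-50)·(8/7) + 22·(8/7) + 48·(-9/14) = 4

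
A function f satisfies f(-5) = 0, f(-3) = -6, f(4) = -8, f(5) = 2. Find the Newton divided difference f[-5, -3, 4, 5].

f[-5,-3] = (-6 - 0) / (-3 - (-5)) = -3
f[-3,4] = (-8 - (-6)) / (4 - (-3)) = -2/7
f[4,5] = (2 - (-8)) / (5 - 4) = 10
f[-5,-3,4] = (-2/7 - (-3)) / (4 - (-5)) = 19/63
f[-3,4,5] = (10 - (-2/7)) / (5 - (-3)) = 9/7
f[-5,-3,4,5] = (9/7 - 19/63) / (5 - (-5)) = 31/315

31/315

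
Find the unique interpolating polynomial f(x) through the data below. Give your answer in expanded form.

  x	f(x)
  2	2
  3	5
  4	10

L_0(x) = (x - 3)(x - 4) / [2] = (1/2)x^2 - (7/2)x + 6
L_1(x) = (x - 2)(x - 4) / [-1] = -x^2 + 6x - 8
L_2(x) = (x - 2)(x - 3) / [2] = (1/2)x^2 - (5/2)x + 3
f(x) = 2·L_0 + 5·L_1 + 10·L_2
  2·L_0(x) = x^2 - 7x + 12
  5·L_1(x) = -5x^2 + 30x - 40
  10·L_2(x) = 5x^2 - 25x + 30
Adding term by term: x^2 - 2x + 2

f(x) = x^2 - 2x + 2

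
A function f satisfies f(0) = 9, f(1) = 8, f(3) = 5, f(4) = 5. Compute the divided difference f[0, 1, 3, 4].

1/6

f[0,1] = (8 - 9) / (1 - 0) = -1
f[1,3] = (5 - 8) / (3 - 1) = -3/2
f[3,4] = (5 - 5) / (4 - 3) = 0
f[0,1,3] = (-3/2 - (-1)) / (3 - 0) = -1/6
f[1,3,4] = (0 - (-3/2)) / (4 - 1) = 1/2
f[0,1,3,4] = (1/2 - (-1/6)) / (4 - 0) = 1/6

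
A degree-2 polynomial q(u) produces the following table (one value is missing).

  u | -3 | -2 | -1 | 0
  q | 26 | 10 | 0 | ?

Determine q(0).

The 3 known values determine q uniquely (degree ≤ 2).
L_0(0) = (2)·(1)/[(-1)·(-2)] = 1
L_1(0) = (3)·(1)/[(1)·(-1)] = -3
L_2(0) = (3)·(2)/[(2)·(1)] = 3
Sum: 26·(1) + 10·(-3) + 0 = -4

-4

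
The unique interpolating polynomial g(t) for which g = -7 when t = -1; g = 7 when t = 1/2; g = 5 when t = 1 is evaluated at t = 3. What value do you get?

Using Newton's divided-difference form:
g[-1,1/2] = (7 - (-7)) / (1/2 - (-1)) = 28/3
g[1/2,1] = (5 - 7) / (1 - 1/2) = -4
g[-1,1/2,1] = (-4 - 28/3) / (1 - (-1)) = -20/3
g(3) = -7 + (28/3)·(4) + (-20/3)·(4)·(5/2) = -109/3

-109/3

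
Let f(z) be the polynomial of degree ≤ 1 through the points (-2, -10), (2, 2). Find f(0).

L_0(0) = (-2)/[(-4)] = 1/2
L_1(0) = (2)/[(4)] = 1/2
Sum: (-10)·(1/2) + 2·(1/2) = -4

-4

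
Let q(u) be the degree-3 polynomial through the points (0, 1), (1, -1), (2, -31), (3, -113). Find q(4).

-271

Evaluate each Lagrange basis at u = 4:
L_0(4) = (3)·(2)·(1)/[(-1)·(-2)·(-3)] = -1
L_1(4) = (4)·(2)·(1)/[(1)·(-1)·(-2)] = 4
L_2(4) = (4)·(3)·(1)/[(2)·(1)·(-1)] = -6
L_3(4) = (4)·(3)·(2)/[(3)·(2)·(1)] = 4
Sum: 1·(-1) + (-1)·(4) + (-31)·(-6) + (-113)·(4) = -271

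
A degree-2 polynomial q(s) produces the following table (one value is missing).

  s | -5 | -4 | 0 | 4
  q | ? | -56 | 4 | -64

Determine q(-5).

The 3 known values determine q uniquely (degree ≤ 2).
Evaluate each Lagrange basis at s = -5:
L_0(-5) = (-5)·(-9)/[(-4)·(-8)] = 45/32
L_1(-5) = (-1)·(-9)/[(4)·(-4)] = -9/16
L_2(-5) = (-1)·(-5)/[(8)·(4)] = 5/32
Sum: (-56)·(45/32) + 4·(-9/16) + (-64)·(5/32) = -91

-91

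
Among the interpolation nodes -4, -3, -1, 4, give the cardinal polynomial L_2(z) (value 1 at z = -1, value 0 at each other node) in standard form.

L_2(z) = -(1/30)z^3 - (1/10)z^2 + (8/15)z + 8/5

L_2(z) = (z + 4)(z + 3)(z - 4) / [(3)·(2)·(-5)]
       = (z^3 + 3z^2 - 16z - 48) / (-30)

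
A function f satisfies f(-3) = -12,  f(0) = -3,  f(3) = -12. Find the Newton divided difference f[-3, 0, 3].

-1

f[-3,0] = (-3 - (-12)) / (0 - (-3)) = 3
f[0,3] = (-12 - (-3)) / (3 - 0) = -3
f[-3,0,3] = (-3 - 3) / (3 - (-3)) = -1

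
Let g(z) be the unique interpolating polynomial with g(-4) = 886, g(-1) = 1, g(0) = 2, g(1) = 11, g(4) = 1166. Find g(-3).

263

L_0(-3) = (-2)·(-3)·(-4)·(-7)/[(-3)·(-4)·(-5)·(-8)] = 7/20
L_1(-3) = (1)·(-3)·(-4)·(-7)/[(3)·(-1)·(-2)·(-5)] = 14/5
L_2(-3) = (1)·(-2)·(-4)·(-7)/[(4)·(1)·(-1)·(-4)] = -7/2
L_3(-3) = (1)·(-2)·(-3)·(-7)/[(5)·(2)·(1)·(-3)] = 7/5
L_4(-3) = (1)·(-2)·(-3)·(-4)/[(8)·(5)·(4)·(3)] = -1/20
Sum: 886·(7/20) + 1·(14/5) + 2·(-7/2) + 11·(7/5) + 1166·(-1/20) = 263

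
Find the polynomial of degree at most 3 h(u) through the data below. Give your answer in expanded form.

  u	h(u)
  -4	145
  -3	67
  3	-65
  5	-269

Newton's divided differences:
h[-4,-3] = (67 - 145) / (-3 - (-4)) = -78
h[-3,3] = (-65 - 67) / (3 - (-3)) = -22
h[3,5] = (-269 - (-65)) / (5 - 3) = -102
h[-4,-3,3] = (-22 - (-78)) / (3 - (-4)) = 8
h[-3,3,5] = (-102 - (-22)) / (5 - (-3)) = -10
h[-4,-3,3,5] = (-10 - 8) / (5 - (-4)) = -2
h(u) = 145 + (-78)·(u + 4) + 8·(u + 4)(u + 3) + (-2)·(u + 4)(u + 3)(u - 3)
Expanding: h(u) = -2u^3 - 4u + 1

h(u) = -2u^3 - 4u + 1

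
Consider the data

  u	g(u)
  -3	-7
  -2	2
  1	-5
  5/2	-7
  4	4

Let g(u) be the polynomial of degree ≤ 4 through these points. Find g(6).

Evaluate each Lagrange basis at u = 6:
L_0(6) = (8)·(5)·(7/2)·(2)/[(-1)·(-4)·(-11/2)·(-7)] = 20/11
L_1(6) = (9)·(5)·(7/2)·(2)/[(1)·(-3)·(-9/2)·(-6)] = -35/9
L_2(6) = (9)·(8)·(7/2)·(2)/[(4)·(3)·(-3/2)·(-3)] = 28/3
L_3(6) = (9)·(8)·(5)·(2)/[(11/2)·(9/2)·(3/2)·(-3/2)] = -1280/99
L_4(6) = (9)·(8)·(5)·(7/2)/[(7)·(6)·(3)·(3/2)] = 20/3
Sum: (-7)·(20/11) + 2·(-35/9) + (-5)·(28/3) + (-7)·(-1280/99) + 4·(20/3) = 50

50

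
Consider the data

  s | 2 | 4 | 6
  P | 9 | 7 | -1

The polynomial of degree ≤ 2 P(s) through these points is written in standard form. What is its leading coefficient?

-3/4

The leading coefficient equals the top divided difference P[2,4,6].
P[2,4] = (7 - 9) / (4 - 2) = -1
P[4,6] = (-1 - 7) / (6 - 4) = -4
P[2,4,6] = (-4 - (-1)) / (6 - 2) = -3/4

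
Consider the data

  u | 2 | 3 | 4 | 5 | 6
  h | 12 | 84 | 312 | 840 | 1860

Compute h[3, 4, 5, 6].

32

h[3,4] = (312 - 84) / (4 - 3) = 228
h[4,5] = (840 - 312) / (5 - 4) = 528
h[5,6] = (1860 - 840) / (6 - 5) = 1020
h[3,4,5] = (528 - 228) / (5 - 3) = 150
h[4,5,6] = (1020 - 528) / (6 - 4) = 246
h[3,4,5,6] = (246 - 150) / (6 - 3) = 32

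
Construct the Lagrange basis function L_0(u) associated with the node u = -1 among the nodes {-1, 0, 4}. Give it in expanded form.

L_0(u) = u(u - 4) / [(-1)·(-5)]
       = (u^2 - 4u) / (5)

L_0(u) = (1/5)u^2 - (4/5)u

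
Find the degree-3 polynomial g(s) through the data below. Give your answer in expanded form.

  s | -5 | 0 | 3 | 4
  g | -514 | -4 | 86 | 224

g(s) = 4s^3 - s^2 - 3s - 4

Newton's divided differences:
g[-5,0] = (-4 - (-514)) / (0 - (-5)) = 102
g[0,3] = (86 - (-4)) / (3 - 0) = 30
g[3,4] = (224 - 86) / (4 - 3) = 138
g[-5,0,3] = (30 - 102) / (3 - (-5)) = -9
g[0,3,4] = (138 - 30) / (4 - 0) = 27
g[-5,0,3,4] = (27 - (-9)) / (4 - (-5)) = 4
g(s) = -514 + 102·(s + 5) + (-9)·(s + 5)s + 4·(s + 5)s(s - 3)
Expanding: g(s) = 4s^3 - s^2 - 3s - 4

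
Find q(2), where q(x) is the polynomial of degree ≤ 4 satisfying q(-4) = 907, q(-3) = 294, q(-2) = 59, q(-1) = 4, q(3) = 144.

L_0(2) = (5)·(4)·(3)·(-1)/[(-1)·(-2)·(-3)·(-7)] = -10/7
L_1(2) = (6)·(4)·(3)·(-1)/[(1)·(-1)·(-2)·(-6)] = 6
L_2(2) = (6)·(5)·(3)·(-1)/[(2)·(1)·(-1)·(-5)] = -9
L_3(2) = (6)·(5)·(4)·(-1)/[(3)·(2)·(1)·(-4)] = 5
L_4(2) = (6)·(5)·(4)·(3)/[(7)·(6)·(5)·(4)] = 3/7
Sum: 907·(-10/7) + 294·(6) + 59·(-9) + 4·(5) + 144·(3/7) = 19

19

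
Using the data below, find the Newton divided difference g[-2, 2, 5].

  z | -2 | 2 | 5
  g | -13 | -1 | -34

g[-2,2] = (-1 - (-13)) / (2 - (-2)) = 3
g[2,5] = (-34 - (-1)) / (5 - 2) = -11
g[-2,2,5] = (-11 - 3) / (5 - (-2)) = -2

-2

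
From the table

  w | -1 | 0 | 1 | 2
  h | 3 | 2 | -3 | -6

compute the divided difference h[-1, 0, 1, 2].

1

h[-1,0] = (2 - 3) / (0 - (-1)) = -1
h[0,1] = (-3 - 2) / (1 - 0) = -5
h[1,2] = (-6 - (-3)) / (2 - 1) = -3
h[-1,0,1] = (-5 - (-1)) / (1 - (-1)) = -2
h[0,1,2] = (-3 - (-5)) / (2 - 0) = 1
h[-1,0,1,2] = (1 - (-2)) / (2 - (-1)) = 1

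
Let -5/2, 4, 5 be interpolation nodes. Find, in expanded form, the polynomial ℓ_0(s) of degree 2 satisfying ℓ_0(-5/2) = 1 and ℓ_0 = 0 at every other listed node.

ℓ_0(s) = (4/195)s^2 - (12/65)s + 16/39

ℓ_0(s) = (s - 4)(s - 5) / [(-13/2)·(-15/2)]
       = (s^2 - 9s + 20) / (195/4)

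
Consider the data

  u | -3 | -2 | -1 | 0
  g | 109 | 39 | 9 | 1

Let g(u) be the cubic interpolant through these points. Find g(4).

-171

Evaluate each Lagrange basis at u = 4:
L_0(4) = (6)·(5)·(4)/[(-1)·(-2)·(-3)] = -20
L_1(4) = (7)·(5)·(4)/[(1)·(-1)·(-2)] = 70
L_2(4) = (7)·(6)·(4)/[(2)·(1)·(-1)] = -84
L_3(4) = (7)·(6)·(5)/[(3)·(2)·(1)] = 35
Sum: 109·(-20) + 39·(70) + 9·(-84) + 1·(35) = -171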